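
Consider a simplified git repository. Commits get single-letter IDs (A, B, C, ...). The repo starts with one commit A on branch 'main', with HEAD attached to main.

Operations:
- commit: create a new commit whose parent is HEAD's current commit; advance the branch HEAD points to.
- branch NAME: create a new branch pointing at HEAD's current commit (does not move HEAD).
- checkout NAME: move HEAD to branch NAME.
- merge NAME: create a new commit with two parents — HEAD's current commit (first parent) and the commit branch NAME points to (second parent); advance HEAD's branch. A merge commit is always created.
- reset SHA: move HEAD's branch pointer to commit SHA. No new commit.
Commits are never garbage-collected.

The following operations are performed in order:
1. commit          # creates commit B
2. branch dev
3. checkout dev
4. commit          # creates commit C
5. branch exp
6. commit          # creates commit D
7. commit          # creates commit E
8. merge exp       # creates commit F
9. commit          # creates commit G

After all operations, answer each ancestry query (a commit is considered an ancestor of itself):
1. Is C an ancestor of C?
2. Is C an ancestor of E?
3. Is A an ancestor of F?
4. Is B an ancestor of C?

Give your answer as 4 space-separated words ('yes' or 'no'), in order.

After op 1 (commit): HEAD=main@B [main=B]
After op 2 (branch): HEAD=main@B [dev=B main=B]
After op 3 (checkout): HEAD=dev@B [dev=B main=B]
After op 4 (commit): HEAD=dev@C [dev=C main=B]
After op 5 (branch): HEAD=dev@C [dev=C exp=C main=B]
After op 6 (commit): HEAD=dev@D [dev=D exp=C main=B]
After op 7 (commit): HEAD=dev@E [dev=E exp=C main=B]
After op 8 (merge): HEAD=dev@F [dev=F exp=C main=B]
After op 9 (commit): HEAD=dev@G [dev=G exp=C main=B]
ancestors(C) = {A,B,C}; C in? yes
ancestors(E) = {A,B,C,D,E}; C in? yes
ancestors(F) = {A,B,C,D,E,F}; A in? yes
ancestors(C) = {A,B,C}; B in? yes

Answer: yes yes yes yes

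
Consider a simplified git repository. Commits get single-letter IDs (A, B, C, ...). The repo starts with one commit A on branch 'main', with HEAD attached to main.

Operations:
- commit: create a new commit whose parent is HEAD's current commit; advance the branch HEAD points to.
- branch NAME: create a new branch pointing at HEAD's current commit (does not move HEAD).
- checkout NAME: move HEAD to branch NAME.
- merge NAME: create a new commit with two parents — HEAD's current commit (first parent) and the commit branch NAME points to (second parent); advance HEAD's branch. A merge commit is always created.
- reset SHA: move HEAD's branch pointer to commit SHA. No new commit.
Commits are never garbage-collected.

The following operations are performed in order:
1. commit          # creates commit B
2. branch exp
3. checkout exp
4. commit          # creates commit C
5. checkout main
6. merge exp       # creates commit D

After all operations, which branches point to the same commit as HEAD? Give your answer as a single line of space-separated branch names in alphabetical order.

Answer: main

Derivation:
After op 1 (commit): HEAD=main@B [main=B]
After op 2 (branch): HEAD=main@B [exp=B main=B]
After op 3 (checkout): HEAD=exp@B [exp=B main=B]
After op 4 (commit): HEAD=exp@C [exp=C main=B]
After op 5 (checkout): HEAD=main@B [exp=C main=B]
After op 6 (merge): HEAD=main@D [exp=C main=D]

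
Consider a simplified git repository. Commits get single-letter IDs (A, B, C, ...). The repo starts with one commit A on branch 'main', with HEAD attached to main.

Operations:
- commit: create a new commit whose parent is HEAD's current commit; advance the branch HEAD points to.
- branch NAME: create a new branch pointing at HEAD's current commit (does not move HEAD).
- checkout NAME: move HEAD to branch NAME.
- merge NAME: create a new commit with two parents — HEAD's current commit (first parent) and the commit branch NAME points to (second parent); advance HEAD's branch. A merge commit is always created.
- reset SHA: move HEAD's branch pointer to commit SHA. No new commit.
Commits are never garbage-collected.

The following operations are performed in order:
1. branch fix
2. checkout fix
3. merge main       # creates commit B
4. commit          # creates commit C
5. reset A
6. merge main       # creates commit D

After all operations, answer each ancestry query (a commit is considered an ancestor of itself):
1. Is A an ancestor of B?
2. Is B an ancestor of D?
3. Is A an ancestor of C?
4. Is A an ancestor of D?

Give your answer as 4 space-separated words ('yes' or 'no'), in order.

Answer: yes no yes yes

Derivation:
After op 1 (branch): HEAD=main@A [fix=A main=A]
After op 2 (checkout): HEAD=fix@A [fix=A main=A]
After op 3 (merge): HEAD=fix@B [fix=B main=A]
After op 4 (commit): HEAD=fix@C [fix=C main=A]
After op 5 (reset): HEAD=fix@A [fix=A main=A]
After op 6 (merge): HEAD=fix@D [fix=D main=A]
ancestors(B) = {A,B}; A in? yes
ancestors(D) = {A,D}; B in? no
ancestors(C) = {A,B,C}; A in? yes
ancestors(D) = {A,D}; A in? yes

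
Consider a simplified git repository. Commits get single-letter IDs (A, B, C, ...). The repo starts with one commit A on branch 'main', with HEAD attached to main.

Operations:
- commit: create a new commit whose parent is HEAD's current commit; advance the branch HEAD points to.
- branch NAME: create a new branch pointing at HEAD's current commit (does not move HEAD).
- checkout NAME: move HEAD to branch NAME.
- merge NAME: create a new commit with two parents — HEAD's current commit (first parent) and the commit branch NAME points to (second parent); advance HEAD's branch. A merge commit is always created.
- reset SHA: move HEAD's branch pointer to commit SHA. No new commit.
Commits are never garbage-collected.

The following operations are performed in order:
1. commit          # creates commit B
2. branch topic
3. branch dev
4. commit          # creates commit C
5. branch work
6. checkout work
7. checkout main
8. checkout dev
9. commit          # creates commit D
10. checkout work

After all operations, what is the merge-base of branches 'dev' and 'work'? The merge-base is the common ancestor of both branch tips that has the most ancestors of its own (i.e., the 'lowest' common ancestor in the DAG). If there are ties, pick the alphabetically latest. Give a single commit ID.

After op 1 (commit): HEAD=main@B [main=B]
After op 2 (branch): HEAD=main@B [main=B topic=B]
After op 3 (branch): HEAD=main@B [dev=B main=B topic=B]
After op 4 (commit): HEAD=main@C [dev=B main=C topic=B]
After op 5 (branch): HEAD=main@C [dev=B main=C topic=B work=C]
After op 6 (checkout): HEAD=work@C [dev=B main=C topic=B work=C]
After op 7 (checkout): HEAD=main@C [dev=B main=C topic=B work=C]
After op 8 (checkout): HEAD=dev@B [dev=B main=C topic=B work=C]
After op 9 (commit): HEAD=dev@D [dev=D main=C topic=B work=C]
After op 10 (checkout): HEAD=work@C [dev=D main=C topic=B work=C]
ancestors(dev=D): ['A', 'B', 'D']
ancestors(work=C): ['A', 'B', 'C']
common: ['A', 'B']

Answer: B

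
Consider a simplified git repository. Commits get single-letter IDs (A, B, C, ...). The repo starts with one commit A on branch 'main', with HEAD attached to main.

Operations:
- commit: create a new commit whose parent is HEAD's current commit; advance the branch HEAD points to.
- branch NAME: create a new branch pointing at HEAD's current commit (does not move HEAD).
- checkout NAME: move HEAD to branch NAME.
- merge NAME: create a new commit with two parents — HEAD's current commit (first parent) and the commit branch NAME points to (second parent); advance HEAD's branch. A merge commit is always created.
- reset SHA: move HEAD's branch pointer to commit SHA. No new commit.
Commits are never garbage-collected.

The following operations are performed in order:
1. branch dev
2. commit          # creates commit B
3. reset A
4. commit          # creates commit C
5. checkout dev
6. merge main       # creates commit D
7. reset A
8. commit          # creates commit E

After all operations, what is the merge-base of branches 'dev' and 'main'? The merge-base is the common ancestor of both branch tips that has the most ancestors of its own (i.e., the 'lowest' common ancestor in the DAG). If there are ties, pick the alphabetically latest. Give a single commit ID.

Answer: A

Derivation:
After op 1 (branch): HEAD=main@A [dev=A main=A]
After op 2 (commit): HEAD=main@B [dev=A main=B]
After op 3 (reset): HEAD=main@A [dev=A main=A]
After op 4 (commit): HEAD=main@C [dev=A main=C]
After op 5 (checkout): HEAD=dev@A [dev=A main=C]
After op 6 (merge): HEAD=dev@D [dev=D main=C]
After op 7 (reset): HEAD=dev@A [dev=A main=C]
After op 8 (commit): HEAD=dev@E [dev=E main=C]
ancestors(dev=E): ['A', 'E']
ancestors(main=C): ['A', 'C']
common: ['A']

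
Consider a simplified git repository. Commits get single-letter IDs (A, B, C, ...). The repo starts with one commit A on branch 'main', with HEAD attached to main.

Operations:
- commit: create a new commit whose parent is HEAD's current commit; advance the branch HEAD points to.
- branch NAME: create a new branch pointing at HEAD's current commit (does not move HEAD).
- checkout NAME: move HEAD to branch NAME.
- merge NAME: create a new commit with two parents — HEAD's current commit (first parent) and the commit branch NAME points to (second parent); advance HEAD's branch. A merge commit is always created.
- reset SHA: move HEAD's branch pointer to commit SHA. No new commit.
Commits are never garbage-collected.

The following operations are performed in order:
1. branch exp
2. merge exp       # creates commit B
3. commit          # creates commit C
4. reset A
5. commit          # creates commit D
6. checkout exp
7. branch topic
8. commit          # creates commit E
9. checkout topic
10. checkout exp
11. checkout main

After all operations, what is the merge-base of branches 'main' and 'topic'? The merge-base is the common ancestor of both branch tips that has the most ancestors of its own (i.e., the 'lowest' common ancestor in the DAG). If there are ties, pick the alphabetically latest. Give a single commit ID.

Answer: A

Derivation:
After op 1 (branch): HEAD=main@A [exp=A main=A]
After op 2 (merge): HEAD=main@B [exp=A main=B]
After op 3 (commit): HEAD=main@C [exp=A main=C]
After op 4 (reset): HEAD=main@A [exp=A main=A]
After op 5 (commit): HEAD=main@D [exp=A main=D]
After op 6 (checkout): HEAD=exp@A [exp=A main=D]
After op 7 (branch): HEAD=exp@A [exp=A main=D topic=A]
After op 8 (commit): HEAD=exp@E [exp=E main=D topic=A]
After op 9 (checkout): HEAD=topic@A [exp=E main=D topic=A]
After op 10 (checkout): HEAD=exp@E [exp=E main=D topic=A]
After op 11 (checkout): HEAD=main@D [exp=E main=D topic=A]
ancestors(main=D): ['A', 'D']
ancestors(topic=A): ['A']
common: ['A']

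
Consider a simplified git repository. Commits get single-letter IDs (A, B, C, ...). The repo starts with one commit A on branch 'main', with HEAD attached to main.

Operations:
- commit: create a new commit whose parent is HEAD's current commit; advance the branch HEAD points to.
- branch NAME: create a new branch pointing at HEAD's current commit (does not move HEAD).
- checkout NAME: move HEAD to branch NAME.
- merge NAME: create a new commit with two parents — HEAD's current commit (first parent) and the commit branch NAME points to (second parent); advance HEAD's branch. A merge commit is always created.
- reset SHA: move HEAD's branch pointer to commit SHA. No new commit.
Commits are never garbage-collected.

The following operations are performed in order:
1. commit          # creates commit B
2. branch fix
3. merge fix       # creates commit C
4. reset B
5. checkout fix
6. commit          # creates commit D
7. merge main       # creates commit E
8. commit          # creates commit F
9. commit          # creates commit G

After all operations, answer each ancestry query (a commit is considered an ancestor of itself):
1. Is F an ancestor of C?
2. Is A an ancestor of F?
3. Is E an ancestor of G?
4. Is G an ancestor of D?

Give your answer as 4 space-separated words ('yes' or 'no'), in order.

After op 1 (commit): HEAD=main@B [main=B]
After op 2 (branch): HEAD=main@B [fix=B main=B]
After op 3 (merge): HEAD=main@C [fix=B main=C]
After op 4 (reset): HEAD=main@B [fix=B main=B]
After op 5 (checkout): HEAD=fix@B [fix=B main=B]
After op 6 (commit): HEAD=fix@D [fix=D main=B]
After op 7 (merge): HEAD=fix@E [fix=E main=B]
After op 8 (commit): HEAD=fix@F [fix=F main=B]
After op 9 (commit): HEAD=fix@G [fix=G main=B]
ancestors(C) = {A,B,C}; F in? no
ancestors(F) = {A,B,D,E,F}; A in? yes
ancestors(G) = {A,B,D,E,F,G}; E in? yes
ancestors(D) = {A,B,D}; G in? no

Answer: no yes yes no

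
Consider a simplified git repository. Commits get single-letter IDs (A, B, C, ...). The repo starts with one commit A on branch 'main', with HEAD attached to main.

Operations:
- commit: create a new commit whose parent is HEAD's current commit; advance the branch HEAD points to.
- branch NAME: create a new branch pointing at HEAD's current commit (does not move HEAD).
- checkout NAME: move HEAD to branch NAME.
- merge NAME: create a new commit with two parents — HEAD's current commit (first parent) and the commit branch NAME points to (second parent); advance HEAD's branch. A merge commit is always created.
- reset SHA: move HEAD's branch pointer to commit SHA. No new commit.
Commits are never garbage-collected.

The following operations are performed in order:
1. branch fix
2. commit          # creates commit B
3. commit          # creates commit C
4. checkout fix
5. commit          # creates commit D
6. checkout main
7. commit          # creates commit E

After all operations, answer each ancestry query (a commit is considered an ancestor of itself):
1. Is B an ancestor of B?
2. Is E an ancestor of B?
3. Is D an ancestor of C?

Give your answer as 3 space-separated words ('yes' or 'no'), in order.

After op 1 (branch): HEAD=main@A [fix=A main=A]
After op 2 (commit): HEAD=main@B [fix=A main=B]
After op 3 (commit): HEAD=main@C [fix=A main=C]
After op 4 (checkout): HEAD=fix@A [fix=A main=C]
After op 5 (commit): HEAD=fix@D [fix=D main=C]
After op 6 (checkout): HEAD=main@C [fix=D main=C]
After op 7 (commit): HEAD=main@E [fix=D main=E]
ancestors(B) = {A,B}; B in? yes
ancestors(B) = {A,B}; E in? no
ancestors(C) = {A,B,C}; D in? no

Answer: yes no no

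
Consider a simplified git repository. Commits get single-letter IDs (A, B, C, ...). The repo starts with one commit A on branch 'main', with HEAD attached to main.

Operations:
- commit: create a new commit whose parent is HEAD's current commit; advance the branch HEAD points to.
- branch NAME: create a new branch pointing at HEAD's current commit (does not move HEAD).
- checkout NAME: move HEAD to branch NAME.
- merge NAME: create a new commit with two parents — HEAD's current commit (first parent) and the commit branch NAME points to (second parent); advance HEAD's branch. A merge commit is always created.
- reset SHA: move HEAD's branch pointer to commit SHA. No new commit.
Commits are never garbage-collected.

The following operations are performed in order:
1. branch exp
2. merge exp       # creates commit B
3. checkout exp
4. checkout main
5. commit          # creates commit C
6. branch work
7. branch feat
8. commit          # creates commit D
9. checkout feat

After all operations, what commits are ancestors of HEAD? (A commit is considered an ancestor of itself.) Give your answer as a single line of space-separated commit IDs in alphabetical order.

Answer: A B C

Derivation:
After op 1 (branch): HEAD=main@A [exp=A main=A]
After op 2 (merge): HEAD=main@B [exp=A main=B]
After op 3 (checkout): HEAD=exp@A [exp=A main=B]
After op 4 (checkout): HEAD=main@B [exp=A main=B]
After op 5 (commit): HEAD=main@C [exp=A main=C]
After op 6 (branch): HEAD=main@C [exp=A main=C work=C]
After op 7 (branch): HEAD=main@C [exp=A feat=C main=C work=C]
After op 8 (commit): HEAD=main@D [exp=A feat=C main=D work=C]
After op 9 (checkout): HEAD=feat@C [exp=A feat=C main=D work=C]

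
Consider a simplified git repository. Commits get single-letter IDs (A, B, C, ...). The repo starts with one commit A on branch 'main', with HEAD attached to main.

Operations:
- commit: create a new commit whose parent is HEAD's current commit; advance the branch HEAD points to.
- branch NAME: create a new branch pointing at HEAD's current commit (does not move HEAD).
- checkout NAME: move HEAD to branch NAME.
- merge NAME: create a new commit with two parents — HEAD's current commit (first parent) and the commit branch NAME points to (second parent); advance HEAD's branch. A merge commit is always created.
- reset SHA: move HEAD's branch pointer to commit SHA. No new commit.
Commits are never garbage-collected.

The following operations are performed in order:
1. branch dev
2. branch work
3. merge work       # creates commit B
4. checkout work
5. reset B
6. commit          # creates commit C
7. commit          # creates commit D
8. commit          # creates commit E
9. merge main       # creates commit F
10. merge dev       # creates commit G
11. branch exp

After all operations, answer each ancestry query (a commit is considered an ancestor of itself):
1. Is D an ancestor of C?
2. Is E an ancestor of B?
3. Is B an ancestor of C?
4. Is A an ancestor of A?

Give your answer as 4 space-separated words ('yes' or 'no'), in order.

After op 1 (branch): HEAD=main@A [dev=A main=A]
After op 2 (branch): HEAD=main@A [dev=A main=A work=A]
After op 3 (merge): HEAD=main@B [dev=A main=B work=A]
After op 4 (checkout): HEAD=work@A [dev=A main=B work=A]
After op 5 (reset): HEAD=work@B [dev=A main=B work=B]
After op 6 (commit): HEAD=work@C [dev=A main=B work=C]
After op 7 (commit): HEAD=work@D [dev=A main=B work=D]
After op 8 (commit): HEAD=work@E [dev=A main=B work=E]
After op 9 (merge): HEAD=work@F [dev=A main=B work=F]
After op 10 (merge): HEAD=work@G [dev=A main=B work=G]
After op 11 (branch): HEAD=work@G [dev=A exp=G main=B work=G]
ancestors(C) = {A,B,C}; D in? no
ancestors(B) = {A,B}; E in? no
ancestors(C) = {A,B,C}; B in? yes
ancestors(A) = {A}; A in? yes

Answer: no no yes yes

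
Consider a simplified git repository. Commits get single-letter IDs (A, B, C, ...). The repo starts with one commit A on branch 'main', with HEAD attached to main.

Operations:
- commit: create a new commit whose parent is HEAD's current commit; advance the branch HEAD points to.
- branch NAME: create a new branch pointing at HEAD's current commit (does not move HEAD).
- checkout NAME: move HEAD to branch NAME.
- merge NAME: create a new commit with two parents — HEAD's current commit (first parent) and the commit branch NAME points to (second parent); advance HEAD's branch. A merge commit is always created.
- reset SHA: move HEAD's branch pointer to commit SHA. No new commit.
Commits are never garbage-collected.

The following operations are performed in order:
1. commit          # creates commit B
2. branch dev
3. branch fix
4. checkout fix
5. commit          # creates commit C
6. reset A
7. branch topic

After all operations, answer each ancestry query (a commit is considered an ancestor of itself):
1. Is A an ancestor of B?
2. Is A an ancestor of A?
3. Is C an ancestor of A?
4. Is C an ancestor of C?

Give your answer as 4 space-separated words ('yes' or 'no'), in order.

Answer: yes yes no yes

Derivation:
After op 1 (commit): HEAD=main@B [main=B]
After op 2 (branch): HEAD=main@B [dev=B main=B]
After op 3 (branch): HEAD=main@B [dev=B fix=B main=B]
After op 4 (checkout): HEAD=fix@B [dev=B fix=B main=B]
After op 5 (commit): HEAD=fix@C [dev=B fix=C main=B]
After op 6 (reset): HEAD=fix@A [dev=B fix=A main=B]
After op 7 (branch): HEAD=fix@A [dev=B fix=A main=B topic=A]
ancestors(B) = {A,B}; A in? yes
ancestors(A) = {A}; A in? yes
ancestors(A) = {A}; C in? no
ancestors(C) = {A,B,C}; C in? yes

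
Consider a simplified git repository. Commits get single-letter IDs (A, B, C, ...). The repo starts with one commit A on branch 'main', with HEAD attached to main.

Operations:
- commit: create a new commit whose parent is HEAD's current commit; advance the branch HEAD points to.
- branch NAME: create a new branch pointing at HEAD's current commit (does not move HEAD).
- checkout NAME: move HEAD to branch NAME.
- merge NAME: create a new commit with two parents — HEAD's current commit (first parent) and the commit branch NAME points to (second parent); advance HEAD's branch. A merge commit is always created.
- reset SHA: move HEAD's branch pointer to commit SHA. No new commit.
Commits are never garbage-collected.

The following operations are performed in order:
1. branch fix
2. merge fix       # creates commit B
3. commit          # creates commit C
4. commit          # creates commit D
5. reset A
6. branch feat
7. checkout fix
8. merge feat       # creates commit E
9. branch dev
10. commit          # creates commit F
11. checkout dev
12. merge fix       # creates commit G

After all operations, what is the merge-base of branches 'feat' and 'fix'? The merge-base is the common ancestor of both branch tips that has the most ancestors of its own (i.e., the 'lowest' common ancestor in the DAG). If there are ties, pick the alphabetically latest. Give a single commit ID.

Answer: A

Derivation:
After op 1 (branch): HEAD=main@A [fix=A main=A]
After op 2 (merge): HEAD=main@B [fix=A main=B]
After op 3 (commit): HEAD=main@C [fix=A main=C]
After op 4 (commit): HEAD=main@D [fix=A main=D]
After op 5 (reset): HEAD=main@A [fix=A main=A]
After op 6 (branch): HEAD=main@A [feat=A fix=A main=A]
After op 7 (checkout): HEAD=fix@A [feat=A fix=A main=A]
After op 8 (merge): HEAD=fix@E [feat=A fix=E main=A]
After op 9 (branch): HEAD=fix@E [dev=E feat=A fix=E main=A]
After op 10 (commit): HEAD=fix@F [dev=E feat=A fix=F main=A]
After op 11 (checkout): HEAD=dev@E [dev=E feat=A fix=F main=A]
After op 12 (merge): HEAD=dev@G [dev=G feat=A fix=F main=A]
ancestors(feat=A): ['A']
ancestors(fix=F): ['A', 'E', 'F']
common: ['A']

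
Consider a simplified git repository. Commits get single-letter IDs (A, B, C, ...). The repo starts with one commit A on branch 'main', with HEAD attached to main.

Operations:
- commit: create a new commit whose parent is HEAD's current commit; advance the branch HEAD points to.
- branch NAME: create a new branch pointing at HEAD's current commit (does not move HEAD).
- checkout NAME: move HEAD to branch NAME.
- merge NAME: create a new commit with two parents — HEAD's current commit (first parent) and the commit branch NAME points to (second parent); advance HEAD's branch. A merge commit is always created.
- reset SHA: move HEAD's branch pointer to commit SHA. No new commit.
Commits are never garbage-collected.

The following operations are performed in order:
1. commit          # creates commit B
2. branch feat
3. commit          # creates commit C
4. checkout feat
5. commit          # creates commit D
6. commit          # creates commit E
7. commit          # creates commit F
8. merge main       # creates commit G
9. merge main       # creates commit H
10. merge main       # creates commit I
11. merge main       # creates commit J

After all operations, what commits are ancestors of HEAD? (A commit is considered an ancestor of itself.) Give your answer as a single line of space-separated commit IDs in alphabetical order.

Answer: A B C D E F G H I J

Derivation:
After op 1 (commit): HEAD=main@B [main=B]
After op 2 (branch): HEAD=main@B [feat=B main=B]
After op 3 (commit): HEAD=main@C [feat=B main=C]
After op 4 (checkout): HEAD=feat@B [feat=B main=C]
After op 5 (commit): HEAD=feat@D [feat=D main=C]
After op 6 (commit): HEAD=feat@E [feat=E main=C]
After op 7 (commit): HEAD=feat@F [feat=F main=C]
After op 8 (merge): HEAD=feat@G [feat=G main=C]
After op 9 (merge): HEAD=feat@H [feat=H main=C]
After op 10 (merge): HEAD=feat@I [feat=I main=C]
After op 11 (merge): HEAD=feat@J [feat=J main=C]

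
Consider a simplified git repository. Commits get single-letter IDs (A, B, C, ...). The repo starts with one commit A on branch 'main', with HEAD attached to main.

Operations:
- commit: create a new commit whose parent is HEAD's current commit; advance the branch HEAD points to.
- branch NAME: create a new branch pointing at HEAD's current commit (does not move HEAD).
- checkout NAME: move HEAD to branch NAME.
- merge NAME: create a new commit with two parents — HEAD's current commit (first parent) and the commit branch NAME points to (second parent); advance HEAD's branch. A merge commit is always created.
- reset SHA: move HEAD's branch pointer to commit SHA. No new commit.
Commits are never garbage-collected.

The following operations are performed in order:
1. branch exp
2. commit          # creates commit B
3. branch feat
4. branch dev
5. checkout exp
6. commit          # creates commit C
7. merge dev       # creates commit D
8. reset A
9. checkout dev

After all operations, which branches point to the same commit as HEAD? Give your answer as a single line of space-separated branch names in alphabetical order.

Answer: dev feat main

Derivation:
After op 1 (branch): HEAD=main@A [exp=A main=A]
After op 2 (commit): HEAD=main@B [exp=A main=B]
After op 3 (branch): HEAD=main@B [exp=A feat=B main=B]
After op 4 (branch): HEAD=main@B [dev=B exp=A feat=B main=B]
After op 5 (checkout): HEAD=exp@A [dev=B exp=A feat=B main=B]
After op 6 (commit): HEAD=exp@C [dev=B exp=C feat=B main=B]
After op 7 (merge): HEAD=exp@D [dev=B exp=D feat=B main=B]
After op 8 (reset): HEAD=exp@A [dev=B exp=A feat=B main=B]
After op 9 (checkout): HEAD=dev@B [dev=B exp=A feat=B main=B]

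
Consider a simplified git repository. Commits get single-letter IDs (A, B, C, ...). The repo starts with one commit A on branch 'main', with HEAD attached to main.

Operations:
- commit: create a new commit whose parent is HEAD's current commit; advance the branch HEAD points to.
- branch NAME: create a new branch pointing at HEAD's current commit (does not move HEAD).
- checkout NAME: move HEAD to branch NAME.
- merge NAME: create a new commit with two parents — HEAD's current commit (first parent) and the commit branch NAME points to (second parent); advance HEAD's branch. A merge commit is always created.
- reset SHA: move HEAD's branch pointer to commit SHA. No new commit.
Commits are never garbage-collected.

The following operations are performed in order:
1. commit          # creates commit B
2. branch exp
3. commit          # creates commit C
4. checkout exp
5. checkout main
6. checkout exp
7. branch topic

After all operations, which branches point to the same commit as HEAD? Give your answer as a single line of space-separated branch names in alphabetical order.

After op 1 (commit): HEAD=main@B [main=B]
After op 2 (branch): HEAD=main@B [exp=B main=B]
After op 3 (commit): HEAD=main@C [exp=B main=C]
After op 4 (checkout): HEAD=exp@B [exp=B main=C]
After op 5 (checkout): HEAD=main@C [exp=B main=C]
After op 6 (checkout): HEAD=exp@B [exp=B main=C]
After op 7 (branch): HEAD=exp@B [exp=B main=C topic=B]

Answer: exp topic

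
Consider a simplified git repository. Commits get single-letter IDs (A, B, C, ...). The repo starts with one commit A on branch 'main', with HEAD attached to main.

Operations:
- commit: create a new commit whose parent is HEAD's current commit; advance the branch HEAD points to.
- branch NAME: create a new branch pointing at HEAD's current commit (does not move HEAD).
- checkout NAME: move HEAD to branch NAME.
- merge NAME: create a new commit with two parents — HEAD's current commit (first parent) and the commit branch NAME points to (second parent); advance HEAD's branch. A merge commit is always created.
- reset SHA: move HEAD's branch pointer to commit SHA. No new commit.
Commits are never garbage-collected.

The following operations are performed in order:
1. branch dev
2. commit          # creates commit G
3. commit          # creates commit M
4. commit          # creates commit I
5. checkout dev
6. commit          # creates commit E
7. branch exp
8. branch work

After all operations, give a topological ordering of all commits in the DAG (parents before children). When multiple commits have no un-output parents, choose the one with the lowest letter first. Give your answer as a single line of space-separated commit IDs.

After op 1 (branch): HEAD=main@A [dev=A main=A]
After op 2 (commit): HEAD=main@G [dev=A main=G]
After op 3 (commit): HEAD=main@M [dev=A main=M]
After op 4 (commit): HEAD=main@I [dev=A main=I]
After op 5 (checkout): HEAD=dev@A [dev=A main=I]
After op 6 (commit): HEAD=dev@E [dev=E main=I]
After op 7 (branch): HEAD=dev@E [dev=E exp=E main=I]
After op 8 (branch): HEAD=dev@E [dev=E exp=E main=I work=E]
commit A: parents=[]
commit E: parents=['A']
commit G: parents=['A']
commit I: parents=['M']
commit M: parents=['G']

Answer: A E G M I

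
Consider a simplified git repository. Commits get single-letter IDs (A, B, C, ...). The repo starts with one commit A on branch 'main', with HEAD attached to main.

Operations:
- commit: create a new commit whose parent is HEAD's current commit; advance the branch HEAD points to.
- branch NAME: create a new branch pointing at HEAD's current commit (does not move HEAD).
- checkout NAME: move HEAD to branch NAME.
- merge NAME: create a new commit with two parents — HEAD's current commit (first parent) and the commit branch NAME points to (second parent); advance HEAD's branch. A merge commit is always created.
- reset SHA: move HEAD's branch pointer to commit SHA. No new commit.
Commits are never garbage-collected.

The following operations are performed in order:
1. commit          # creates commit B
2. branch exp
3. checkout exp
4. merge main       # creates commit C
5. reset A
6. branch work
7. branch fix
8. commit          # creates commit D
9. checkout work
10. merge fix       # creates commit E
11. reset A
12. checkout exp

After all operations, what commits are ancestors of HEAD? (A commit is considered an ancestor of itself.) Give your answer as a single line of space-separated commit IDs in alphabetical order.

Answer: A D

Derivation:
After op 1 (commit): HEAD=main@B [main=B]
After op 2 (branch): HEAD=main@B [exp=B main=B]
After op 3 (checkout): HEAD=exp@B [exp=B main=B]
After op 4 (merge): HEAD=exp@C [exp=C main=B]
After op 5 (reset): HEAD=exp@A [exp=A main=B]
After op 6 (branch): HEAD=exp@A [exp=A main=B work=A]
After op 7 (branch): HEAD=exp@A [exp=A fix=A main=B work=A]
After op 8 (commit): HEAD=exp@D [exp=D fix=A main=B work=A]
After op 9 (checkout): HEAD=work@A [exp=D fix=A main=B work=A]
After op 10 (merge): HEAD=work@E [exp=D fix=A main=B work=E]
After op 11 (reset): HEAD=work@A [exp=D fix=A main=B work=A]
After op 12 (checkout): HEAD=exp@D [exp=D fix=A main=B work=A]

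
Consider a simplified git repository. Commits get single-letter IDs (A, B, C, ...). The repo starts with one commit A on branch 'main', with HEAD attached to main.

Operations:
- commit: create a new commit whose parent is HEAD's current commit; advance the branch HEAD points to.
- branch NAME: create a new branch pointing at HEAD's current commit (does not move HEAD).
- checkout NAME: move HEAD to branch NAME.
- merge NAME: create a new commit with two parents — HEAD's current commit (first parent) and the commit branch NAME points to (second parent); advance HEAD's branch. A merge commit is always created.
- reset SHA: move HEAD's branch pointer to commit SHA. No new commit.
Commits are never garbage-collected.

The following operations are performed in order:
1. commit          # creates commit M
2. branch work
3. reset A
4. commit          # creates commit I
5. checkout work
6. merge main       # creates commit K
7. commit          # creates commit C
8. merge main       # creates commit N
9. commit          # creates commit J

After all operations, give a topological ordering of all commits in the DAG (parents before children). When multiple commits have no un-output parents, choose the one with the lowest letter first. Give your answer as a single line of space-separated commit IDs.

Answer: A I M K C N J

Derivation:
After op 1 (commit): HEAD=main@M [main=M]
After op 2 (branch): HEAD=main@M [main=M work=M]
After op 3 (reset): HEAD=main@A [main=A work=M]
After op 4 (commit): HEAD=main@I [main=I work=M]
After op 5 (checkout): HEAD=work@M [main=I work=M]
After op 6 (merge): HEAD=work@K [main=I work=K]
After op 7 (commit): HEAD=work@C [main=I work=C]
After op 8 (merge): HEAD=work@N [main=I work=N]
After op 9 (commit): HEAD=work@J [main=I work=J]
commit A: parents=[]
commit C: parents=['K']
commit I: parents=['A']
commit J: parents=['N']
commit K: parents=['M', 'I']
commit M: parents=['A']
commit N: parents=['C', 'I']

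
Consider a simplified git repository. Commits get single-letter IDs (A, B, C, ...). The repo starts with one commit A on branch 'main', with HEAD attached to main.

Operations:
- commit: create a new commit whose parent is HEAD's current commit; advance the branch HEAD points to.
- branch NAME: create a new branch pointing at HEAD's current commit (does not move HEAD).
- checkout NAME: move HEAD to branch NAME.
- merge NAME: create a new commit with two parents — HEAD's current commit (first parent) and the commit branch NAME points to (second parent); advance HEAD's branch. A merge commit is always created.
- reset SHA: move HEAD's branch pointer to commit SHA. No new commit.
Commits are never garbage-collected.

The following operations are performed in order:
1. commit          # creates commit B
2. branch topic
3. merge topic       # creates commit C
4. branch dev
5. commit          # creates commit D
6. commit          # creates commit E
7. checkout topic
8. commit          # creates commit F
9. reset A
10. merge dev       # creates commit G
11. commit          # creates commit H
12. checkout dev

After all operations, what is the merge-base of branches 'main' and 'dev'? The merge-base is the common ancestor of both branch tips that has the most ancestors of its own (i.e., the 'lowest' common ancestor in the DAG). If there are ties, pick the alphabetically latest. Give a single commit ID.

Answer: C

Derivation:
After op 1 (commit): HEAD=main@B [main=B]
After op 2 (branch): HEAD=main@B [main=B topic=B]
After op 3 (merge): HEAD=main@C [main=C topic=B]
After op 4 (branch): HEAD=main@C [dev=C main=C topic=B]
After op 5 (commit): HEAD=main@D [dev=C main=D topic=B]
After op 6 (commit): HEAD=main@E [dev=C main=E topic=B]
After op 7 (checkout): HEAD=topic@B [dev=C main=E topic=B]
After op 8 (commit): HEAD=topic@F [dev=C main=E topic=F]
After op 9 (reset): HEAD=topic@A [dev=C main=E topic=A]
After op 10 (merge): HEAD=topic@G [dev=C main=E topic=G]
After op 11 (commit): HEAD=topic@H [dev=C main=E topic=H]
After op 12 (checkout): HEAD=dev@C [dev=C main=E topic=H]
ancestors(main=E): ['A', 'B', 'C', 'D', 'E']
ancestors(dev=C): ['A', 'B', 'C']
common: ['A', 'B', 'C']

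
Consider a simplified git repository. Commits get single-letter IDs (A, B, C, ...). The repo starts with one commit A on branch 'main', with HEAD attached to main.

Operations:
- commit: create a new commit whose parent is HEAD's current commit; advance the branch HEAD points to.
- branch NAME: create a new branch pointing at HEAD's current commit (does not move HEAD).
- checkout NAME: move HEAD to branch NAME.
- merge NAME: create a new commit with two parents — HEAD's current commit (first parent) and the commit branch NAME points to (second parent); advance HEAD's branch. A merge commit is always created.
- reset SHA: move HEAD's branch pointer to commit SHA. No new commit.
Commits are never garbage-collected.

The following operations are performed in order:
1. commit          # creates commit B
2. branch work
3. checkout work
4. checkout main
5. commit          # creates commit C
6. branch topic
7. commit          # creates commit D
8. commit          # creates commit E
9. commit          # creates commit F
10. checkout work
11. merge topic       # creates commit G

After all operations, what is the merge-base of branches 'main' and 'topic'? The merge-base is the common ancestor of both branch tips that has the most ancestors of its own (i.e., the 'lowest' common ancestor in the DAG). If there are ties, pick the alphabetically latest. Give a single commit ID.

Answer: C

Derivation:
After op 1 (commit): HEAD=main@B [main=B]
After op 2 (branch): HEAD=main@B [main=B work=B]
After op 3 (checkout): HEAD=work@B [main=B work=B]
After op 4 (checkout): HEAD=main@B [main=B work=B]
After op 5 (commit): HEAD=main@C [main=C work=B]
After op 6 (branch): HEAD=main@C [main=C topic=C work=B]
After op 7 (commit): HEAD=main@D [main=D topic=C work=B]
After op 8 (commit): HEAD=main@E [main=E topic=C work=B]
After op 9 (commit): HEAD=main@F [main=F topic=C work=B]
After op 10 (checkout): HEAD=work@B [main=F topic=C work=B]
After op 11 (merge): HEAD=work@G [main=F topic=C work=G]
ancestors(main=F): ['A', 'B', 'C', 'D', 'E', 'F']
ancestors(topic=C): ['A', 'B', 'C']
common: ['A', 'B', 'C']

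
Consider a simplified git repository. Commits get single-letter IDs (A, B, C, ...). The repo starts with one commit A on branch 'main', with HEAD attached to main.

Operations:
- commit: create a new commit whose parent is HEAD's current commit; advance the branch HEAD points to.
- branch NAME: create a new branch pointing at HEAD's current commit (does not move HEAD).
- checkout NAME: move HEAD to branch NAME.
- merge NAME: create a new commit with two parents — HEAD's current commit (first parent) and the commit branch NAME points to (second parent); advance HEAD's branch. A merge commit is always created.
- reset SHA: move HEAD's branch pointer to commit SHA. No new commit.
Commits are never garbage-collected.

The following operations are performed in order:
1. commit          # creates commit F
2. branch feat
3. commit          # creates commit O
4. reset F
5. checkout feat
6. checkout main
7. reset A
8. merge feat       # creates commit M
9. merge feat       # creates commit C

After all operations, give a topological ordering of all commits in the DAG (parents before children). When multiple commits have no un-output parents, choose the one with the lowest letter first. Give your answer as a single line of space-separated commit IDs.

After op 1 (commit): HEAD=main@F [main=F]
After op 2 (branch): HEAD=main@F [feat=F main=F]
After op 3 (commit): HEAD=main@O [feat=F main=O]
After op 4 (reset): HEAD=main@F [feat=F main=F]
After op 5 (checkout): HEAD=feat@F [feat=F main=F]
After op 6 (checkout): HEAD=main@F [feat=F main=F]
After op 7 (reset): HEAD=main@A [feat=F main=A]
After op 8 (merge): HEAD=main@M [feat=F main=M]
After op 9 (merge): HEAD=main@C [feat=F main=C]
commit A: parents=[]
commit C: parents=['M', 'F']
commit F: parents=['A']
commit M: parents=['A', 'F']
commit O: parents=['F']

Answer: A F M C O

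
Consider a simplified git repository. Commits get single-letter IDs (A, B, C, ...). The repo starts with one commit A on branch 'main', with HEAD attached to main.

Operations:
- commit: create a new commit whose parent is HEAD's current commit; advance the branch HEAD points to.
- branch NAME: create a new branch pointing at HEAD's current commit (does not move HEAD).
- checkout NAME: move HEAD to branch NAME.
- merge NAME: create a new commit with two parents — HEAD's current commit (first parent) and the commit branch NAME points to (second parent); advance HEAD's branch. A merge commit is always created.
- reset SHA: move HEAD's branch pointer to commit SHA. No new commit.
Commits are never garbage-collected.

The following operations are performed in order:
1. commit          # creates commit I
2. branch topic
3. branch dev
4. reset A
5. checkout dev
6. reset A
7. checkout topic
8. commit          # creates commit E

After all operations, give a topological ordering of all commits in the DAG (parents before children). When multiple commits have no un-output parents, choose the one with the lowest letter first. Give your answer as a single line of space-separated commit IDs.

After op 1 (commit): HEAD=main@I [main=I]
After op 2 (branch): HEAD=main@I [main=I topic=I]
After op 3 (branch): HEAD=main@I [dev=I main=I topic=I]
After op 4 (reset): HEAD=main@A [dev=I main=A topic=I]
After op 5 (checkout): HEAD=dev@I [dev=I main=A topic=I]
After op 6 (reset): HEAD=dev@A [dev=A main=A topic=I]
After op 7 (checkout): HEAD=topic@I [dev=A main=A topic=I]
After op 8 (commit): HEAD=topic@E [dev=A main=A topic=E]
commit A: parents=[]
commit E: parents=['I']
commit I: parents=['A']

Answer: A I E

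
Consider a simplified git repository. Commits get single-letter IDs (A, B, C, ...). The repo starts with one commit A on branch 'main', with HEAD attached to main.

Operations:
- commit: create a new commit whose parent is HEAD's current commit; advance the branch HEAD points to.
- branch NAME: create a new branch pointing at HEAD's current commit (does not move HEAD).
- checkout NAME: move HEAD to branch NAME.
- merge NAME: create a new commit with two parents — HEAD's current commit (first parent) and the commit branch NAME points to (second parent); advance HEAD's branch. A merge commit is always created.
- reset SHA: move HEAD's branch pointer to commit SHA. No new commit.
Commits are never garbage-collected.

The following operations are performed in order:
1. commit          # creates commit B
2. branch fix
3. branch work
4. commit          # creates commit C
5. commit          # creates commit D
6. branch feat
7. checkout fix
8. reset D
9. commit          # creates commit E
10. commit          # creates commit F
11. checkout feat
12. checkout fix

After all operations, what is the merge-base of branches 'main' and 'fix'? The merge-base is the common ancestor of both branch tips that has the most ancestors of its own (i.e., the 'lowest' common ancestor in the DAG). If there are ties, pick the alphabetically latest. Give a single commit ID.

Answer: D

Derivation:
After op 1 (commit): HEAD=main@B [main=B]
After op 2 (branch): HEAD=main@B [fix=B main=B]
After op 3 (branch): HEAD=main@B [fix=B main=B work=B]
After op 4 (commit): HEAD=main@C [fix=B main=C work=B]
After op 5 (commit): HEAD=main@D [fix=B main=D work=B]
After op 6 (branch): HEAD=main@D [feat=D fix=B main=D work=B]
After op 7 (checkout): HEAD=fix@B [feat=D fix=B main=D work=B]
After op 8 (reset): HEAD=fix@D [feat=D fix=D main=D work=B]
After op 9 (commit): HEAD=fix@E [feat=D fix=E main=D work=B]
After op 10 (commit): HEAD=fix@F [feat=D fix=F main=D work=B]
After op 11 (checkout): HEAD=feat@D [feat=D fix=F main=D work=B]
After op 12 (checkout): HEAD=fix@F [feat=D fix=F main=D work=B]
ancestors(main=D): ['A', 'B', 'C', 'D']
ancestors(fix=F): ['A', 'B', 'C', 'D', 'E', 'F']
common: ['A', 'B', 'C', 'D']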